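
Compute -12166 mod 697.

380

-12166 = -18*697 + 380, so -12166 ≡ 380 (mod 697).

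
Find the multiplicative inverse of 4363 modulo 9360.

Apply the Euclidean algorithm and back-substitute:
9360 = 2×4363 + 634
4363 = 6×634 + 559
634 = 1×559 + 75
559 = 7×75 + 34
75 = 2×34 + 7
34 = 4×7 + 6
7 = 1×6 + 1
6 = 6×1 + 0
gcd(4363, 9360) = 1, so the inverse exists.
Back-substitute for 1:
1 = 1×7 − 1×6
  = −1×34 + 5×7
  = 5×75 − 11×34
  = −11×559 + 82×75
  = 82×634 − 93×559
  = −93×4363 + 640×634
  = 640×9360 − 1373×4363
So 4363⁻¹ ≡ −1373 ≡ 7987 (mod 9360).

7987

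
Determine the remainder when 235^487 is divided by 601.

235^1 ≡ 235 (mod 601)
235^2 ≡ 235^2 = 55225 ≡ 534 (mod 601)
235^4 ≡ 534^2 = 285156 ≡ 282 (mod 601)
235^8 ≡ 282^2 = 79524 ≡ 192 (mod 601)
235^16 ≡ 192^2 = 36864 ≡ 203 (mod 601)
235^32 ≡ 203^2 = 41209 ≡ 341 (mod 601)
235^64 ≡ 341^2 = 116281 ≡ 288 (mod 601)
235^128 ≡ 288^2 = 82944 ≡ 6 (mod 601)
235^256 ≡ 6^2 = 36 (mod 601)
235^487 = 235^256 × 235^128 × 235^64 × 235^32 × 235^4 × 235^2 × 235^1 ≡ 36 × 6 × 288 × 341 × 282 × 534 × 235 (mod 601).
Accumulate the product:
36 × 6 = 216
216 × 288 = 62208 ≡ 305
305 × 341 = 104005 ≡ 32
32 × 282 = 9024 ≡ 9
9 × 534 = 4806 ≡ 599
599 × 235 = 140765 ≡ 131

131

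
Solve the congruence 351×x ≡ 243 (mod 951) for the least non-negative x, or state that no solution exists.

147

gcd(351, 951) = 3, and 3 | 243, so solutions exist.
Divide through by 3: 117×x ≡ 81 mod 317.
117⁻¹ ≡ 84 (mod 317).
x ≡ 84×81 ≡ 147 (mod 317).
The smallest non-negative solution is x = 147.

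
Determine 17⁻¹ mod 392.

Run the extended Euclidean algorithm:
392 = 23*17 + 1
17 = 17*1 + 0
gcd(17, 392) = 1, so the inverse exists.
Bézout: 1 = 1*392 − 23*17.
So 17⁻¹ ≡ −23 ≡ 369 (mod 392).

369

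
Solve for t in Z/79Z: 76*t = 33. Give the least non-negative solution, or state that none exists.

68

gcd(76, 79) = 1, so a unique solution mod 79 exists.
76⁻¹ ≡ 26 (mod 79).
t ≡ 26*33 ≡ 68 (mod 79).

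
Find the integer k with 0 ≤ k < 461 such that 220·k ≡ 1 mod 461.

461 = 2·220 + 21
220 = 10·21 + 10
21 = 2·10 + 1
10 = 10·1 + 0
gcd(220, 461) = 1, so the inverse exists.
Back-substitute for 1:
1 = 1·21 − 2·10
  = −2·220 + 21·21
  = 21·461 − 44·220
So 220⁻¹ ≡ −44 ≡ 417 (mod 461).

417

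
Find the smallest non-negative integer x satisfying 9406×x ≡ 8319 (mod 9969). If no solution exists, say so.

180

gcd(9406, 9969) = 1, so a unique solution mod 9969 exists.
9406⁻¹ ≡ 1027 (mod 9969).
x ≡ 1027×8319 ≡ 180 (mod 9969).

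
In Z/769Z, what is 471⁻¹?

769 = 1·471 + 298
471 = 1·298 + 173
298 = 1·173 + 125
173 = 1·125 + 48
125 = 2·48 + 29
48 = 1·29 + 19
29 = 1·19 + 10
19 = 1·10 + 9
10 = 1·9 + 1
9 = 9·1 + 0
gcd(471, 769) = 1, so the inverse exists.
Bézout: 1 = 49·769 − 80·471.
So 471⁻¹ ≡ −80 ≡ 689 (mod 769).

689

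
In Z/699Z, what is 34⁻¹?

By the extended Euclidean algorithm:
699 = 20×34 + 19
34 = 1×19 + 15
19 = 1×15 + 4
15 = 3×4 + 3
4 = 1×3 + 1
3 = 3×1 + 0
gcd(34, 699) = 1, so the inverse exists.
Back-substitute for 1:
1 = 1×4 − 1×3
  = −1×15 + 4×4
  = 4×19 − 5×15
  = −5×34 + 9×19
  = 9×699 − 185×34
So 34⁻¹ ≡ −185 ≡ 514 (mod 699).

514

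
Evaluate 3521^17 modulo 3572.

Using repeated squaring:
17 in binary is 10001, i.e. 17 = 16 + 1.
3521^1 ≡ 3521 (mod 3572)
3521^2 ≡ 3521^2 = 12397441 ≡ 2601 (mod 3572)
3521^4 ≡ 2601^2 = 6765201 ≡ 3405 (mod 3572)
3521^8 ≡ 3405^2 = 11594025 ≡ 2885 (mod 3572)
3521^16 ≡ 2885^2 = 8323225 ≡ 465 (mod 3572)
3521^17 = 3521^16 * 3521^1 ≡ 465 * 3521 (mod 3572).
465 * 3521 = 1637265 ≡ 1289 (mod 3572).

1289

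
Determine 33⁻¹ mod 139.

139 = 4×33 + 7
33 = 4×7 + 5
7 = 1×5 + 2
5 = 2×2 + 1
2 = 2×1 + 0
gcd(33, 139) = 1, so the inverse exists.
Bézout: 1 = −14×139 + 59×33.
So 33⁻¹ ≡ 59 (mod 139).

59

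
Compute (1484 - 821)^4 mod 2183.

7

1484 - 821 = 663
(663)^4 ≡ 7 (mod 2183)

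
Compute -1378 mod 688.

686

-1378 = -3·688 + 686, so -1378 ≡ 686 (mod 688).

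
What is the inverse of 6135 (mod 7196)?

By the extended Euclidean algorithm:
7196 = 1·6135 + 1061
6135 = 5·1061 + 830
1061 = 1·830 + 231
830 = 3·231 + 137
231 = 1·137 + 94
137 = 1·94 + 43
94 = 2·43 + 8
43 = 5·8 + 3
8 = 2·3 + 2
3 = 1·2 + 1
2 = 2·1 + 0
gcd(6135, 7196) = 1, so the inverse exists.
Back-substitute for 1:
1 = 1·3 − 1·2
  = −1·8 + 3·3
  = 3·43 − 16·8
  = −16·94 + 35·43
  = 35·137 − 51·94
  = −51·231 + 86·137
  = 86·830 − 309·231
  = −309·1061 + 395·830
  = 395·6135 − 2284·1061
  = −2284·7196 + 2679·6135
So 6135⁻¹ ≡ 2679 (mod 7196).

2679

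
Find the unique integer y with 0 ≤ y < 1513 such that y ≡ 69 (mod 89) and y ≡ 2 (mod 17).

89⁻¹ mod 17: 89*13 ≡ 1 (mod 17), so 89⁻¹ ≡ 13.
y = 69 + 89*((2 − 69)*13 mod 17) = 69 + 89*13 = 1226.

1226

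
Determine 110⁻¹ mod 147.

147 = 1×110 + 37
110 = 2×37 + 36
37 = 1×36 + 1
36 = 36×1 + 0
gcd(110, 147) = 1, so the inverse exists.
Back-substitute for 1:
1 = 1×37 − 1×36
  = −1×110 + 3×37
  = 3×147 − 4×110
So 110⁻¹ ≡ −4 ≡ 143 (mod 147).

143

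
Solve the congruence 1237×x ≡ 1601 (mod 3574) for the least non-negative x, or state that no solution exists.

1209

gcd(1237, 3574) = 1, so a unique solution mod 3574 exists.
1237⁻¹ ≡ 887 (mod 3574).
x ≡ 887×1601 ≡ 1209 (mod 3574).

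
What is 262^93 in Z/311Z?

By square-and-multiply:
93 in binary is 1011101, i.e. 93 = 64 + 16 + 8 + 4 + 1.
262^1 ≡ 262 (mod 311)
262^2 ≡ 262^2 = 68644 ≡ 224 (mod 311)
262^4 ≡ 224^2 = 50176 ≡ 105 (mod 311)
262^8 ≡ 105^2 = 11025 ≡ 140 (mod 311)
262^16 ≡ 140^2 = 19600 ≡ 7 (mod 311)
262^32 ≡ 7^2 = 49 (mod 311)
262^64 ≡ 49^2 = 2401 ≡ 224 (mod 311)
262^93 = 262^64 * 262^16 * 262^8 * 262^4 * 262^1 ≡ 224 * 7 * 140 * 105 * 262 (mod 311).
Accumulate the product:
224 * 7 = 1568 ≡ 13
13 * 140 = 1820 ≡ 265
265 * 105 = 27825 ≡ 146
146 * 262 = 38252 ≡ 310

310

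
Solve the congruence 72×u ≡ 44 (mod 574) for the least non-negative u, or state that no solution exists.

176

gcd(72, 574) = 2, and 2 | 44, so solutions exist.
Divide through by 2: 36×u ≡ 22 mod 287.
36⁻¹ ≡ 8 (mod 287).
u ≡ 8×22 ≡ 176 (mod 287).
The smallest non-negative solution is u = 176.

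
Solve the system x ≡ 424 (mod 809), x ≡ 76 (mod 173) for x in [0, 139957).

809⁻¹ mod 173: 809*139 ≡ 1 (mod 173), so 809⁻¹ ≡ 139.
x = 424 + 809*((76 − 424)*139 mod 173) = 424 + 809*68 = 55436.

55436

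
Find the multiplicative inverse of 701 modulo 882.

Run the extended Euclidean algorithm:
882 = 1×701 + 181
701 = 3×181 + 158
181 = 1×158 + 23
158 = 6×23 + 20
23 = 1×20 + 3
20 = 6×3 + 2
3 = 1×2 + 1
2 = 2×1 + 0
gcd(701, 882) = 1, so the inverse exists.
Back-substitute for 1:
1 = 1×3 − 1×2
  = −1×20 + 7×3
  = 7×23 − 8×20
  = −8×158 + 55×23
  = 55×181 − 63×158
  = −63×701 + 244×181
  = 244×882 − 307×701
So 701⁻¹ ≡ −307 ≡ 575 (mod 882).

575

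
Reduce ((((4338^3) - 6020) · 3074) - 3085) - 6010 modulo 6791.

(4338)^3 ≡ 4450 (mod 6791)
4450 - 6020 = -1570 ≡ 5221 (mod 6791)
5221 · 3074 = 16049354 ≡ 2221 (mod 6791)
2221 - 3085 = -864 ≡ 5927 (mod 6791)
5927 - 6010 = -83 ≡ 6708 (mod 6791)

6708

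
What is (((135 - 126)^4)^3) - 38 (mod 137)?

135 - 126 = 9
(9)^4 ≡ 122 (mod 137)
(122)^3 ≡ 50 (mod 137)
50 - 38 = 12

12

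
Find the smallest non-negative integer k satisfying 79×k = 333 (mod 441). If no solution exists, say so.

261

gcd(79, 441) = 1, so a unique solution mod 441 exists.
79⁻¹ ≡ 67 (mod 441).
k ≡ 67×333 ≡ 261 (mod 441).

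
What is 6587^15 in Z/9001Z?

7029

By square-and-multiply:
15 in binary is 1111, i.e. 15 = 8 + 4 + 2 + 1.
6587^1 ≡ 6587 (mod 9001)
6587^2 ≡ 6587^2 = 43388569 ≡ 3749 (mod 9001)
6587^4 ≡ 3749^2 = 14055001 ≡ 4440 (mod 9001)
6587^8 ≡ 4440^2 = 19713600 ≡ 1410 (mod 9001)
6587^15 = 6587^8 * 6587^4 * 6587^2 * 6587^1 ≡ 1410 * 4440 * 3749 * 6587 (mod 9001).
Accumulate the product:
1410 * 4440 = 6260400 ≡ 4705
4705 * 3749 = 17639045 ≡ 6086
6086 * 6587 = 40088482 ≡ 7029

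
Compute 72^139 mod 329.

72

139 in binary is 10001011, i.e. 139 = 128 + 8 + 2 + 1.
72^1 ≡ 72 (mod 329)
72^2 ≡ 72^2 = 5184 ≡ 249 (mod 329)
72^4 ≡ 249^2 = 62001 ≡ 149 (mod 329)
72^8 ≡ 149^2 = 22201 ≡ 158 (mod 329)
72^16 ≡ 158^2 = 24964 ≡ 289 (mod 329)
72^32 ≡ 289^2 = 83521 ≡ 284 (mod 329)
72^64 ≡ 284^2 = 80656 ≡ 51 (mod 329)
72^128 ≡ 51^2 = 2601 ≡ 298 (mod 329)
72^139 = 72^128 · 72^8 · 72^2 · 72^1 ≡ 298 · 158 · 249 · 72 (mod 329).
Accumulate the product:
298 · 158 = 47084 ≡ 37
37 · 249 = 9213 ≡ 1
1 · 72 = 72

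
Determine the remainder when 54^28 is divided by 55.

1

Using repeated squaring:
54^1 ≡ 54 (mod 55)
54^2 ≡ 54^2 = 2916 ≡ 1 (mod 55)
54^4 ≡ 1^2 = 1 (mod 55)
54^8 ≡ 1^2 = 1 (mod 55)
54^16 ≡ 1^2 = 1 (mod 55)
54^28 = 54^16 * 54^8 * 54^4 ≡ 1 * 1 * 1 (mod 55).
Accumulate the product:
1 * 1 = 1
1 * 1 = 1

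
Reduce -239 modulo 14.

13

-239 = -18·14 + 13, so -239 ≡ 13 (mod 14).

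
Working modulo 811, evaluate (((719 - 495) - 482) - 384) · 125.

719 - 495 = 224
224 - 482 = -258 ≡ 553 (mod 811)
553 - 384 = 169
169 · 125 = 21125 ≡ 39 (mod 811)

39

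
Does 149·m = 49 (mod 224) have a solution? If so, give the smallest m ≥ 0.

gcd(149, 224) = 1, so a unique solution mod 224 exists.
149⁻¹ ≡ 221 (mod 224).
m ≡ 221·49 ≡ 77 (mod 224).

77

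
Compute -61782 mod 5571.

5070

-61782 = -12×5571 + 5070, so -61782 ≡ 5070 (mod 5571).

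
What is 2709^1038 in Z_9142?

Using repeated squaring:
1038 in binary is 10000001110, i.e. 1038 = 1024 + 8 + 4 + 2.
2709^1 ≡ 2709 (mod 9142)
2709^2 ≡ 2709^2 = 7338681 ≡ 6797 (mod 9142)
2709^4 ≡ 6797^2 = 46199209 ≡ 4683 (mod 9142)
2709^8 ≡ 4683^2 = 21930489 ≡ 7973 (mod 9142)
2709^16 ≡ 7973^2 = 63568729 ≡ 4403 (mod 9142)
2709^32 ≡ 4403^2 = 19386409 ≡ 5369 (mod 9142)
2709^64 ≡ 5369^2 = 28826161 ≡ 1435 (mod 9142)
2709^128 ≡ 1435^2 = 2059225 ≡ 2275 (mod 9142)
2709^256 ≡ 2275^2 = 5175625 ≡ 1253 (mod 9142)
2709^512 ≡ 1253^2 = 1570009 ≡ 6727 (mod 9142)
2709^1024 ≡ 6727^2 = 45252529 ≡ 8771 (mod 9142)
2709^1038 = 2709^1024 * 2709^8 * 2709^4 * 2709^2 ≡ 8771 * 7973 * 4683 * 6797 (mod 9142).
Accumulate the product:
8771 * 7973 = 69931183 ≡ 4025
4025 * 4683 = 18849075 ≡ 7413
7413 * 6797 = 50386161 ≡ 4599

4599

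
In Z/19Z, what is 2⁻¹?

By the extended Euclidean algorithm:
19 = 9×2 + 1
2 = 2×1 + 0
gcd(2, 19) = 1, so the inverse exists.
Back-substitute for 1:
1 = 1×19 − 9×2
So 2⁻¹ ≡ −9 ≡ 10 (mod 19).

10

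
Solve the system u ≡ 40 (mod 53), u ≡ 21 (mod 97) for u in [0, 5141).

53⁻¹ mod 97: 53×11 ≡ 1 (mod 97), so 53⁻¹ ≡ 11.
u = 40 + 53×((21 − 40)×11 mod 97) = 40 + 53×82 = 4386.
Check: 4386 mod 53 = 40, 4386 mod 97 = 21. ✓

4386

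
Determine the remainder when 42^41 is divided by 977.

972

By square-and-multiply:
41 in binary is 101001, i.e. 41 = 32 + 8 + 1.
42^1 ≡ 42 (mod 977)
42^2 ≡ 42^2 = 1764 ≡ 787 (mod 977)
42^4 ≡ 787^2 = 619369 ≡ 928 (mod 977)
42^8 ≡ 928^2 = 861184 ≡ 447 (mod 977)
42^16 ≡ 447^2 = 199809 ≡ 501 (mod 977)
42^32 ≡ 501^2 = 251001 ≡ 889 (mod 977)
42^41 = 42^32 * 42^8 * 42^1 ≡ 889 * 447 * 42 (mod 977).
Accumulate the product:
889 * 447 = 397383 ≡ 721
721 * 42 = 30282 ≡ 972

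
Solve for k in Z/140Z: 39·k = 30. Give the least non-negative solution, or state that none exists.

130

gcd(39, 140) = 1, so a unique solution mod 140 exists.
39⁻¹ ≡ 79 (mod 140).
k ≡ 79·30 ≡ 130 (mod 140).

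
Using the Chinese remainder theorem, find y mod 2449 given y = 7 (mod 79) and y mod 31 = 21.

2377

79⁻¹ mod 31: 79×11 ≡ 1 (mod 31), so 79⁻¹ ≡ 11.
y = 7 + 79×((21 − 7)×11 mod 31) = 7 + 79×30 = 2377.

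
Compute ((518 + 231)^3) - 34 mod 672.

518 + 231 = 749 ≡ 77 (mod 672)
(77)^3 ≡ 245 (mod 672)
245 - 34 = 211

211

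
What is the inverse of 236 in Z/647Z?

Run the extended Euclidean algorithm:
647 = 2×236 + 175
236 = 1×175 + 61
175 = 2×61 + 53
61 = 1×53 + 8
53 = 6×8 + 5
8 = 1×5 + 3
5 = 1×3 + 2
3 = 1×2 + 1
2 = 2×1 + 0
gcd(236, 647) = 1, so the inverse exists.
Back-substitute for 1:
1 = 1×3 − 1×2
  = −1×5 + 2×3
  = 2×8 − 3×5
  = −3×53 + 20×8
  = 20×61 − 23×53
  = −23×175 + 66×61
  = 66×236 − 89×175
  = −89×647 + 244×236
So 236⁻¹ ≡ 244 (mod 647).

244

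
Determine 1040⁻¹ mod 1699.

Run the extended Euclidean algorithm:
1699 = 1×1040 + 659
1040 = 1×659 + 381
659 = 1×381 + 278
381 = 1×278 + 103
278 = 2×103 + 72
103 = 1×72 + 31
72 = 2×31 + 10
31 = 3×10 + 1
10 = 10×1 + 0
gcd(1040, 1699) = 1, so the inverse exists.
Bézout: 1 = −101×1699 + 165×1040.
So 1040⁻¹ ≡ 165 (mod 1699).

165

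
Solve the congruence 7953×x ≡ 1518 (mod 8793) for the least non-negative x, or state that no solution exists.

gcd(7953, 8793) = 3, and 3 | 1518, so solutions exist.
Divide through by 3: 2651×x ≡ 506 (mod 2931).
2651⁻¹ ≡ 1790 (mod 2931).
x ≡ 1790×506 ≡ 61 (mod 2931).
The smallest non-negative solution is x = 61.

61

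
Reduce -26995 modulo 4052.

1369

-26995 = -7·4052 + 1369, so -26995 ≡ 1369 (mod 4052).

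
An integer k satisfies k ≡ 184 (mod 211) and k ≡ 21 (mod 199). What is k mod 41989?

817

211⁻¹ mod 199: 211*83 ≡ 1 (mod 199), so 211⁻¹ ≡ 83.
k = 184 + 211*((21 − 184)*83 mod 199) = 184 + 211*3 = 817.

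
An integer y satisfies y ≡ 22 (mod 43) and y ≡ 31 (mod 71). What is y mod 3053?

2516

43⁻¹ mod 71: 43·38 ≡ 1 (mod 71), so 43⁻¹ ≡ 38.
y = 22 + 43·((31 − 22)·38 mod 71) = 22 + 43·58 = 2516.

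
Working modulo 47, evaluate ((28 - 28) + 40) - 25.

28 - 28 = 0
0 + 40 = 40
40 - 25 = 15

15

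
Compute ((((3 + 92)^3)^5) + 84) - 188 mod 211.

40

3 + 92 = 95
(95)^3 ≡ 82 (mod 211)
(82)^5 ≡ 144 (mod 211)
144 + 84 = 228 ≡ 17 (mod 211)
17 - 188 = -171 ≡ 40 (mod 211)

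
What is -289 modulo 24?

23

-289 = -13·24 + 23, so -289 ≡ 23 (mod 24).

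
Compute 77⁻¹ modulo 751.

712

Run the extended Euclidean algorithm:
751 = 9×77 + 58
77 = 1×58 + 19
58 = 3×19 + 1
19 = 19×1 + 0
gcd(77, 751) = 1, so the inverse exists.
Back-substitute for 1:
1 = 1×58 − 3×19
  = −3×77 + 4×58
  = 4×751 − 39×77
So 77⁻¹ ≡ −39 ≡ 712 (mod 751).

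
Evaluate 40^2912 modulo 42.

2912 in binary is 101101100000, i.e. 2912 = 2048 + 512 + 256 + 64 + 32.
40^1 ≡ 40 (mod 42)
40^2 ≡ 40^2 = 1600 ≡ 4 (mod 42)
40^4 ≡ 4^2 = 16 (mod 42)
40^8 ≡ 16^2 = 256 ≡ 4 (mod 42)
40^16 ≡ 4^2 = 16 (mod 42)
40^32 ≡ 16^2 = 256 ≡ 4 (mod 42)
40^64 ≡ 4^2 = 16 (mod 42)
40^128 ≡ 16^2 = 256 ≡ 4 (mod 42)
40^256 ≡ 4^2 = 16 (mod 42)
40^512 ≡ 16^2 = 256 ≡ 4 (mod 42)
40^1024 ≡ 4^2 = 16 (mod 42)
40^2048 ≡ 16^2 = 256 ≡ 4 (mod 42)
40^2912 = 40^2048 × 40^512 × 40^256 × 40^64 × 40^32 ≡ 4 × 4 × 16 × 16 × 4 (mod 42).
Accumulate the product:
4 × 4 = 16
16 × 16 = 256 ≡ 4
4 × 16 = 64 ≡ 22
22 × 4 = 88 ≡ 4

4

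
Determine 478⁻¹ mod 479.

Apply the Euclidean algorithm and back-substitute:
479 = 1*478 + 1
478 = 478*1 + 0
gcd(478, 479) = 1, so the inverse exists.
Bézout: 1 = 1*479 − 1*478.
So 478⁻¹ ≡ −1 ≡ 478 (mod 479).

478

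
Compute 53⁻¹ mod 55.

27

Run the extended Euclidean algorithm:
55 = 1*53 + 2
53 = 26*2 + 1
2 = 2*1 + 0
gcd(53, 55) = 1, so the inverse exists.
Back-substitute for 1:
1 = 1*53 − 26*2
  = −26*55 + 27*53
So 53⁻¹ ≡ 27 (mod 55).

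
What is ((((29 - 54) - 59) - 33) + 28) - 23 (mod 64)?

16

29 - 54 = -25 ≡ 39 (mod 64)
39 - 59 = -20 ≡ 44 (mod 64)
44 - 33 = 11
11 + 28 = 39
39 - 23 = 16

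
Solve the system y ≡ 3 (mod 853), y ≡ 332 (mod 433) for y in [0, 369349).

853⁻¹ mod 433: 853×333 ≡ 1 (mod 433), so 853⁻¹ ≡ 333.
y = 3 + 853×((332 − 3)×333 mod 433) = 3 + 853×8 = 6827.

6827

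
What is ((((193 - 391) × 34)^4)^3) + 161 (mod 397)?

193 - 391 = -198 ≡ 199 (mod 397)
199 × 34 = 6766 ≡ 17 (mod 397)
(17)^4 ≡ 151 (mod 397)
(151)^3 ≡ 167 (mod 397)
167 + 161 = 328

328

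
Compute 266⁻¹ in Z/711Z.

Run the extended Euclidean algorithm:
711 = 2*266 + 179
266 = 1*179 + 87
179 = 2*87 + 5
87 = 17*5 + 2
5 = 2*2 + 1
2 = 2*1 + 0
gcd(266, 711) = 1, so the inverse exists.
Bézout: 1 = 107*711 − 286*266.
So 266⁻¹ ≡ −286 ≡ 425 (mod 711).

425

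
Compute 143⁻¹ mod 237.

179

Run the extended Euclidean algorithm:
237 = 1×143 + 94
143 = 1×94 + 49
94 = 1×49 + 45
49 = 1×45 + 4
45 = 11×4 + 1
4 = 4×1 + 0
gcd(143, 237) = 1, so the inverse exists.
Bézout: 1 = 35×237 − 58×143.
So 143⁻¹ ≡ −58 ≡ 179 (mod 237).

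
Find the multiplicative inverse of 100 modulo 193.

83

By the extended Euclidean algorithm:
193 = 1×100 + 93
100 = 1×93 + 7
93 = 13×7 + 2
7 = 3×2 + 1
2 = 2×1 + 0
gcd(100, 193) = 1, so the inverse exists.
Back-substitute for 1:
1 = 1×7 − 3×2
  = −3×93 + 40×7
  = 40×100 − 43×93
  = −43×193 + 83×100
So 100⁻¹ ≡ 83 (mod 193).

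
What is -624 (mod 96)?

48

-624 = -7*96 + 48, so -624 ≡ 48 (mod 96).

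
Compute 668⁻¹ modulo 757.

17

By the extended Euclidean algorithm:
757 = 1*668 + 89
668 = 7*89 + 45
89 = 1*45 + 44
45 = 1*44 + 1
44 = 44*1 + 0
gcd(668, 757) = 1, so the inverse exists.
Back-substitute for 1:
1 = 1*45 − 1*44
  = −1*89 + 2*45
  = 2*668 − 15*89
  = −15*757 + 17*668
So 668⁻¹ ≡ 17 (mod 757).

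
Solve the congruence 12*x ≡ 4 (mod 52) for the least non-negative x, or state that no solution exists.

9

gcd(12, 52) = 4, and 4 | 4, so solutions exist.
Divide through by 4: 3*x mod 13 = 1.
3⁻¹ ≡ 9 (mod 13).
x ≡ 9*1 ≡ 9 (mod 13).
The smallest non-negative solution is x = 9.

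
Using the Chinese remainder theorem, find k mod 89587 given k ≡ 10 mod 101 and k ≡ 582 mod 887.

101⁻¹ mod 887: 101×202 ≡ 1 (mod 887), so 101⁻¹ ≡ 202.
k = 10 + 101×((582 − 10)×202 mod 887) = 10 + 101×234 = 23644.

23644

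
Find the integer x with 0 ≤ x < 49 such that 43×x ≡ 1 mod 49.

49 = 1×43 + 6
43 = 7×6 + 1
6 = 6×1 + 0
gcd(43, 49) = 1, so the inverse exists.
Back-substitute for 1:
1 = 1×43 − 7×6
  = −7×49 + 8×43
So 43⁻¹ ≡ 8 (mod 49).

8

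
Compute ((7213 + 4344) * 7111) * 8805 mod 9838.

7213 + 4344 = 11557 ≡ 1719 (mod 9838)
1719 * 7111 = 12223809 ≡ 5013 (mod 9838)
5013 * 8805 = 44139465 ≡ 6197 (mod 9838)

6197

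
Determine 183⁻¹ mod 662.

123

662 = 3×183 + 113
183 = 1×113 + 70
113 = 1×70 + 43
70 = 1×43 + 27
43 = 1×27 + 16
27 = 1×16 + 11
16 = 1×11 + 5
11 = 2×5 + 1
5 = 5×1 + 0
gcd(183, 662) = 1, so the inverse exists.
Bézout: 1 = −34×662 + 123×183.
So 183⁻¹ ≡ 123 (mod 662).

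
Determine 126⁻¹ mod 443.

109

By the extended Euclidean algorithm:
443 = 3*126 + 65
126 = 1*65 + 61
65 = 1*61 + 4
61 = 15*4 + 1
4 = 4*1 + 0
gcd(126, 443) = 1, so the inverse exists.
Back-substitute for 1:
1 = 1*61 − 15*4
  = −15*65 + 16*61
  = 16*126 − 31*65
  = −31*443 + 109*126
So 126⁻¹ ≡ 109 (mod 443).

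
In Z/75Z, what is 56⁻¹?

71

Apply the Euclidean algorithm and back-substitute:
75 = 1×56 + 19
56 = 2×19 + 18
19 = 1×18 + 1
18 = 18×1 + 0
gcd(56, 75) = 1, so the inverse exists.
Back-substitute for 1:
1 = 1×19 − 1×18
  = −1×56 + 3×19
  = 3×75 − 4×56
So 56⁻¹ ≡ −4 ≡ 71 (mod 75).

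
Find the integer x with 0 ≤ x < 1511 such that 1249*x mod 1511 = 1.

1511 = 1*1249 + 262
1249 = 4*262 + 201
262 = 1*201 + 61
201 = 3*61 + 18
61 = 3*18 + 7
18 = 2*7 + 4
7 = 1*4 + 3
4 = 1*3 + 1
3 = 3*1 + 0
gcd(1249, 1511) = 1, so the inverse exists.
Back-substitute for 1:
1 = 1*4 − 1*3
  = −1*7 + 2*4
  = 2*18 − 5*7
  = −5*61 + 17*18
  = 17*201 − 56*61
  = −56*262 + 73*201
  = 73*1249 − 348*262
  = −348*1511 + 421*1249
So 1249⁻¹ ≡ 421 (mod 1511).

421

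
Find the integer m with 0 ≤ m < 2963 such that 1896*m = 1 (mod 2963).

1108

Run the extended Euclidean algorithm:
2963 = 1·1896 + 1067
1896 = 1·1067 + 829
1067 = 1·829 + 238
829 = 3·238 + 115
238 = 2·115 + 8
115 = 14·8 + 3
8 = 2·3 + 2
3 = 1·2 + 1
2 = 2·1 + 0
gcd(1896, 2963) = 1, so the inverse exists.
Bézout: 1 = −709·2963 + 1108·1896.
So 1896⁻¹ ≡ 1108 (mod 2963).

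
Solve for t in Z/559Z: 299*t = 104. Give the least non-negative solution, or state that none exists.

34

gcd(299, 559) = 13, and 13 | 104, so solutions exist.
Divide through by 13: 23*t ≡ 8 mod 43.
23⁻¹ ≡ 15 (mod 43).
t ≡ 15*8 ≡ 34 (mod 43).
The smallest non-negative solution is t = 34.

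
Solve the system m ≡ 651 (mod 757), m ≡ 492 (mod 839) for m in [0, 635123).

505570

757⁻¹ mod 839: 757*133 ≡ 1 (mod 839), so 757⁻¹ ≡ 133.
m = 651 + 757*((492 − 651)*133 mod 839) = 651 + 757*667 = 505570.
Check: 505570 mod 757 = 651, 505570 mod 839 = 492. ✓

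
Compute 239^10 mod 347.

181

10 in binary is 1010, i.e. 10 = 8 + 2.
239^1 ≡ 239 (mod 347)
239^2 ≡ 239^2 = 57121 ≡ 213 (mod 347)
239^4 ≡ 213^2 = 45369 ≡ 259 (mod 347)
239^8 ≡ 259^2 = 67081 ≡ 110 (mod 347)
239^10 = 239^8 * 239^2 ≡ 110 * 213 (mod 347).
110 * 213 = 23430 ≡ 181 (mod 347).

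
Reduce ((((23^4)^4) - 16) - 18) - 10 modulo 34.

(23)^4 ≡ 21 (mod 34)
(21)^4 ≡ 1 (mod 34)
1 - 16 = -15 ≡ 19 (mod 34)
19 - 18 = 1
1 - 10 = -9 ≡ 25 (mod 34)

25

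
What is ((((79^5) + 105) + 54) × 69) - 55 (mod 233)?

227

(79)^5 ≡ 149 (mod 233)
149 + 105 = 254 ≡ 21 (mod 233)
21 + 54 = 75
75 × 69 = 5175 ≡ 49 (mod 233)
49 - 55 = -6 ≡ 227 (mod 233)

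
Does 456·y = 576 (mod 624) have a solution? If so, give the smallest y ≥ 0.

4

gcd(456, 624) = 24, and 24 | 576, so solutions exist.
Divide through by 24: 19·y ≡ 24 mod 26.
19⁻¹ ≡ 11 (mod 26).
y ≡ 11·24 ≡ 4 (mod 26).
The smallest non-negative solution is y = 4.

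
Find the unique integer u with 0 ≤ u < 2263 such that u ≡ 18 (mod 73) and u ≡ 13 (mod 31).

73⁻¹ mod 31: 73*17 ≡ 1 (mod 31), so 73⁻¹ ≡ 17.
u = 18 + 73*((13 − 18)*17 mod 31) = 18 + 73*8 = 602.

602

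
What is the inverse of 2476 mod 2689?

2588

By the extended Euclidean algorithm:
2689 = 1·2476 + 213
2476 = 11·213 + 133
213 = 1·133 + 80
133 = 1·80 + 53
80 = 1·53 + 27
53 = 1·27 + 26
27 = 1·26 + 1
26 = 26·1 + 0
gcd(2476, 2689) = 1, so the inverse exists.
Back-substitute for 1:
1 = 1·27 − 1·26
  = −1·53 + 2·27
  = 2·80 − 3·53
  = −3·133 + 5·80
  = 5·213 − 8·133
  = −8·2476 + 93·213
  = 93·2689 − 101·2476
So 2476⁻¹ ≡ −101 ≡ 2588 (mod 2689).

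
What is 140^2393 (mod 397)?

314

Using repeated squaring:
140^1 ≡ 140 (mod 397)
140^2 ≡ 140^2 = 19600 ≡ 147 (mod 397)
140^4 ≡ 147^2 = 21609 ≡ 171 (mod 397)
140^8 ≡ 171^2 = 29241 ≡ 260 (mod 397)
140^16 ≡ 260^2 = 67600 ≡ 110 (mod 397)
140^32 ≡ 110^2 = 12100 ≡ 190 (mod 397)
140^64 ≡ 190^2 = 36100 ≡ 370 (mod 397)
140^128 ≡ 370^2 = 136900 ≡ 332 (mod 397)
140^256 ≡ 332^2 = 110224 ≡ 255 (mod 397)
140^512 ≡ 255^2 = 65025 ≡ 314 (mod 397)
140^1024 ≡ 314^2 = 98596 ≡ 140 (mod 397)
140^2048 ≡ 140^2 = 19600 ≡ 147 (mod 397)
140^2393 = 140^2048 * 140^256 * 140^64 * 140^16 * 140^8 * 140^1 ≡ 147 * 255 * 370 * 110 * 260 * 140 (mod 397).
Accumulate the product:
147 * 255 = 37485 ≡ 167
167 * 370 = 61790 ≡ 255
255 * 110 = 28050 ≡ 260
260 * 260 = 67600 ≡ 110
110 * 140 = 15400 ≡ 314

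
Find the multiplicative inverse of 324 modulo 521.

320

By the extended Euclidean algorithm:
521 = 1*324 + 197
324 = 1*197 + 127
197 = 1*127 + 70
127 = 1*70 + 57
70 = 1*57 + 13
57 = 4*13 + 5
13 = 2*5 + 3
5 = 1*3 + 2
3 = 1*2 + 1
2 = 2*1 + 0
gcd(324, 521) = 1, so the inverse exists.
Bézout: 1 = 125*521 − 201*324.
So 324⁻¹ ≡ −201 ≡ 320 (mod 521).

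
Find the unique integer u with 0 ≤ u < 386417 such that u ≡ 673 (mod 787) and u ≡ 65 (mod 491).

787⁻¹ mod 491: 787*141 ≡ 1 (mod 491), so 787⁻¹ ≡ 141.
u = 673 + 787*((65 − 673)*141 mod 491) = 673 + 787*197 = 155712.

155712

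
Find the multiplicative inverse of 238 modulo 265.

By the extended Euclidean algorithm:
265 = 1·238 + 27
238 = 8·27 + 22
27 = 1·22 + 5
22 = 4·5 + 2
5 = 2·2 + 1
2 = 2·1 + 0
gcd(238, 265) = 1, so the inverse exists.
Back-substitute for 1:
1 = 1·5 − 2·2
  = −2·22 + 9·5
  = 9·27 − 11·22
  = −11·238 + 97·27
  = 97·265 − 108·238
So 238⁻¹ ≡ −108 ≡ 157 (mod 265).

157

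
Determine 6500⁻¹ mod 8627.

Apply the Euclidean algorithm and back-substitute:
8627 = 1×6500 + 2127
6500 = 3×2127 + 119
2127 = 17×119 + 104
119 = 1×104 + 15
104 = 6×15 + 14
15 = 1×14 + 1
14 = 14×1 + 0
gcd(6500, 8627) = 1, so the inverse exists.
Bézout: 1 = −437×8627 + 580×6500.
So 6500⁻¹ ≡ 580 (mod 8627).

580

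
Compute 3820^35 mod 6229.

266

By square-and-multiply:
35 in binary is 100011, i.e. 35 = 32 + 2 + 1.
3820^1 ≡ 3820 (mod 6229)
3820^2 ≡ 3820^2 = 14592400 ≡ 4082 (mod 6229)
3820^4 ≡ 4082^2 = 16662724 ≡ 149 (mod 6229)
3820^8 ≡ 149^2 = 22201 ≡ 3514 (mod 6229)
3820^16 ≡ 3514^2 = 12348196 ≡ 2318 (mod 6229)
3820^32 ≡ 2318^2 = 5373124 ≡ 3726 (mod 6229)
3820^35 = 3820^32 · 3820^2 · 3820^1 ≡ 3726 · 4082 · 3820 (mod 6229).
Accumulate the product:
3726 · 4082 = 15209532 ≡ 4543
4543 · 3820 = 17354260 ≡ 266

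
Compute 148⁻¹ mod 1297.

482

1297 = 8*148 + 113
148 = 1*113 + 35
113 = 3*35 + 8
35 = 4*8 + 3
8 = 2*3 + 2
3 = 1*2 + 1
2 = 2*1 + 0
gcd(148, 1297) = 1, so the inverse exists.
Back-substitute for 1:
1 = 1*3 − 1*2
  = −1*8 + 3*3
  = 3*35 − 13*8
  = −13*113 + 42*35
  = 42*148 − 55*113
  = −55*1297 + 482*148
So 148⁻¹ ≡ 482 (mod 1297).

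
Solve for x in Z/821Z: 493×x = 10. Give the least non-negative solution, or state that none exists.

gcd(493, 821) = 1, so a unique solution mod 821 exists.
493⁻¹ ≡ 413 (mod 821).
x ≡ 413×10 ≡ 25 (mod 821).

25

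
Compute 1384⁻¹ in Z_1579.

Run the extended Euclidean algorithm:
1579 = 1×1384 + 195
1384 = 7×195 + 19
195 = 10×19 + 5
19 = 3×5 + 4
5 = 1×4 + 1
4 = 4×1 + 0
gcd(1384, 1579) = 1, so the inverse exists.
Bézout: 1 = 291×1579 − 332×1384.
So 1384⁻¹ ≡ −332 ≡ 1247 (mod 1579).

1247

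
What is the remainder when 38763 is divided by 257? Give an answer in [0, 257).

38763 = 150×257 + 213, so 38763 ≡ 213 (mod 257).

213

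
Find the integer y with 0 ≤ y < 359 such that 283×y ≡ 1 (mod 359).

Run the extended Euclidean algorithm:
359 = 1×283 + 76
283 = 3×76 + 55
76 = 1×55 + 21
55 = 2×21 + 13
21 = 1×13 + 8
13 = 1×8 + 5
8 = 1×5 + 3
5 = 1×3 + 2
3 = 1×2 + 1
2 = 2×1 + 0
gcd(283, 359) = 1, so the inverse exists.
Back-substitute for 1:
1 = 1×3 − 1×2
  = −1×5 + 2×3
  = 2×8 − 3×5
  = −3×13 + 5×8
  = 5×21 − 8×13
  = −8×55 + 21×21
  = 21×76 − 29×55
  = −29×283 + 108×76
  = 108×359 − 137×283
So 283⁻¹ ≡ −137 ≡ 222 (mod 359).

222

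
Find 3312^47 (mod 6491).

By square-and-multiply:
47 in binary is 101111, i.e. 47 = 32 + 8 + 4 + 2 + 1.
3312^1 ≡ 3312 (mod 6491)
3312^2 ≡ 3312^2 = 10969344 ≡ 6045 (mod 6491)
3312^4 ≡ 6045^2 = 36542025 ≡ 4186 (mod 6491)
3312^8 ≡ 4186^2 = 17522596 ≡ 3387 (mod 6491)
3312^16 ≡ 3387^2 = 11471769 ≡ 2172 (mod 6491)
3312^32 ≡ 2172^2 = 4717584 ≡ 5118 (mod 6491)
3312^47 = 3312^32 × 3312^8 × 3312^4 × 3312^2 × 3312^1 ≡ 5118 × 3387 × 4186 × 6045 × 3312 (mod 6491).
Accumulate the product:
5118 × 3387 = 17334666 ≡ 3696
3696 × 4186 = 15471456 ≡ 3403
3403 × 6045 = 20571135 ≡ 1156
1156 × 3312 = 3828672 ≡ 5473

5473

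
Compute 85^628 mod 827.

628 in binary is 1001110100, i.e. 628 = 512 + 64 + 32 + 16 + 4.
85^1 ≡ 85 (mod 827)
85^2 ≡ 85^2 = 7225 ≡ 609 (mod 827)
85^4 ≡ 609^2 = 370881 ≡ 385 (mod 827)
85^8 ≡ 385^2 = 148225 ≡ 192 (mod 827)
85^16 ≡ 192^2 = 36864 ≡ 476 (mod 827)
85^32 ≡ 476^2 = 226576 ≡ 805 (mod 827)
85^64 ≡ 805^2 = 648025 ≡ 484 (mod 827)
85^128 ≡ 484^2 = 234256 ≡ 215 (mod 827)
85^256 ≡ 215^2 = 46225 ≡ 740 (mod 827)
85^512 ≡ 740^2 = 547600 ≡ 126 (mod 827)
85^628 = 85^512 * 85^64 * 85^32 * 85^16 * 85^4 ≡ 126 * 484 * 805 * 476 * 385 (mod 827).
Accumulate the product:
126 * 484 = 60984 ≡ 613
613 * 805 = 493465 ≡ 573
573 * 476 = 272748 ≡ 665
665 * 385 = 256025 ≡ 482

482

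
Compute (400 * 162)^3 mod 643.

400 * 162 = 64800 ≡ 500 (mod 643)
(500)^3 ≡ 157 (mod 643)

157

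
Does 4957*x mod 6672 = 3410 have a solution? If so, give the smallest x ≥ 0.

1418

gcd(4957, 6672) = 1, so a unique solution mod 6672 exists.
4957⁻¹ ≡ 4933 (mod 6672).
x ≡ 4933*3410 ≡ 1418 (mod 6672).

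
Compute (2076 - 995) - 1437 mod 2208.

2076 - 995 = 1081
1081 - 1437 = -356 ≡ 1852 (mod 2208)

1852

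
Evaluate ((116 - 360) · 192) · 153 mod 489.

18

116 - 360 = -244 ≡ 245 (mod 489)
245 · 192 = 47040 ≡ 96 (mod 489)
96 · 153 = 14688 ≡ 18 (mod 489)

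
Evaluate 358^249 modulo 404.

By square-and-multiply:
249 in binary is 11111001, i.e. 249 = 128 + 64 + 32 + 16 + 8 + 1.
358^1 ≡ 358 (mod 404)
358^2 ≡ 358^2 = 128164 ≡ 96 (mod 404)
358^4 ≡ 96^2 = 9216 ≡ 328 (mod 404)
358^8 ≡ 328^2 = 107584 ≡ 120 (mod 404)
358^16 ≡ 120^2 = 14400 ≡ 260 (mod 404)
358^32 ≡ 260^2 = 67600 ≡ 132 (mod 404)
358^64 ≡ 132^2 = 17424 ≡ 52 (mod 404)
358^128 ≡ 52^2 = 2704 ≡ 280 (mod 404)
358^249 = 358^128 × 358^64 × 358^32 × 358^16 × 358^8 × 358^1 ≡ 280 × 52 × 132 × 260 × 120 × 358 (mod 404).
Accumulate the product:
280 × 52 = 14560 ≡ 16
16 × 132 = 2112 ≡ 92
92 × 260 = 23920 ≡ 84
84 × 120 = 10080 ≡ 384
384 × 358 = 137472 ≡ 112

112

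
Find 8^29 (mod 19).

12

Using repeated squaring:
29 in binary is 11101, i.e. 29 = 16 + 8 + 4 + 1.
8^1 ≡ 8 (mod 19)
8^2 ≡ 8^2 = 64 ≡ 7 (mod 19)
8^4 ≡ 7^2 = 49 ≡ 11 (mod 19)
8^8 ≡ 11^2 = 121 ≡ 7 (mod 19)
8^16 ≡ 7^2 = 49 ≡ 11 (mod 19)
8^29 = 8^16 · 8^8 · 8^4 · 8^1 ≡ 11 · 7 · 11 · 8 (mod 19).
Accumulate the product:
11 · 7 = 77 ≡ 1
1 · 11 = 11
11 · 8 = 88 ≡ 12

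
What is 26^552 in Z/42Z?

22

By square-and-multiply:
552 in binary is 1000101000, i.e. 552 = 512 + 32 + 8.
26^1 ≡ 26 (mod 42)
26^2 ≡ 26^2 = 676 ≡ 4 (mod 42)
26^4 ≡ 4^2 = 16 (mod 42)
26^8 ≡ 16^2 = 256 ≡ 4 (mod 42)
26^16 ≡ 4^2 = 16 (mod 42)
26^32 ≡ 16^2 = 256 ≡ 4 (mod 42)
26^64 ≡ 4^2 = 16 (mod 42)
26^128 ≡ 16^2 = 256 ≡ 4 (mod 42)
26^256 ≡ 4^2 = 16 (mod 42)
26^512 ≡ 16^2 = 256 ≡ 4 (mod 42)
26^552 = 26^512 * 26^32 * 26^8 ≡ 4 * 4 * 4 (mod 42).
Accumulate the product:
4 * 4 = 16
16 * 4 = 64 ≡ 22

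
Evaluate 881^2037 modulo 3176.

Using repeated squaring:
2037 in binary is 11111110101, i.e. 2037 = 1024 + 512 + 256 + 128 + 64 + 32 + 16 + 4 + 1.
881^1 ≡ 881 (mod 3176)
881^2 ≡ 881^2 = 776161 ≡ 1217 (mod 3176)
881^4 ≡ 1217^2 = 1481089 ≡ 1073 (mod 3176)
881^8 ≡ 1073^2 = 1151329 ≡ 1617 (mod 3176)
881^16 ≡ 1617^2 = 2614689 ≡ 841 (mod 3176)
881^32 ≡ 841^2 = 707281 ≡ 2209 (mod 3176)
881^64 ≡ 2209^2 = 4879681 ≡ 1345 (mod 3176)
881^128 ≡ 1345^2 = 1809025 ≡ 1881 (mod 3176)
881^256 ≡ 1881^2 = 3538161 ≡ 97 (mod 3176)
881^512 ≡ 97^2 = 9409 ≡ 3057 (mod 3176)
881^1024 ≡ 3057^2 = 9345249 ≡ 1457 (mod 3176)
881^2037 = 881^1024 · 881^512 · 881^256 · 881^128 · 881^64 · 881^32 · 881^16 · 881^4 · 881^1 ≡ 1457 · 3057 · 97 · 1881 · 1345 · 2209 · 841 · 1073 · 881 (mod 3176).
Accumulate the product:
1457 · 3057 = 4454049 ≡ 1297
1297 · 97 = 125809 ≡ 1945
1945 · 1881 = 3658545 ≡ 2969
2969 · 1345 = 3993305 ≡ 1073
1073 · 2209 = 2370257 ≡ 961
961 · 841 = 808201 ≡ 1497
1497 · 1073 = 1606281 ≡ 2401
2401 · 881 = 2115281 ≡ 65

65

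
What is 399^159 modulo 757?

159 in binary is 10011111, i.e. 159 = 128 + 16 + 8 + 4 + 2 + 1.
399^1 ≡ 399 (mod 757)
399^2 ≡ 399^2 = 159201 ≡ 231 (mod 757)
399^4 ≡ 231^2 = 53361 ≡ 371 (mod 757)
399^8 ≡ 371^2 = 137641 ≡ 624 (mod 757)
399^16 ≡ 624^2 = 389376 ≡ 278 (mod 757)
399^32 ≡ 278^2 = 77284 ≡ 70 (mod 757)
399^64 ≡ 70^2 = 4900 ≡ 358 (mod 757)
399^128 ≡ 358^2 = 128164 ≡ 231 (mod 757)
399^159 = 399^128 × 399^16 × 399^8 × 399^4 × 399^2 × 399^1 ≡ 231 × 278 × 624 × 371 × 231 × 399 (mod 757).
Accumulate the product:
231 × 278 = 64218 ≡ 630
630 × 624 = 393120 ≡ 237
237 × 371 = 87927 ≡ 115
115 × 231 = 26565 ≡ 70
70 × 399 = 27930 ≡ 678

678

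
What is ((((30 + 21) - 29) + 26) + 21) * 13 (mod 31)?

29

30 + 21 = 51 ≡ 20 (mod 31)
20 - 29 = -9 ≡ 22 (mod 31)
22 + 26 = 48 ≡ 17 (mod 31)
17 + 21 = 38 ≡ 7 (mod 31)
7 * 13 = 91 ≡ 29 (mod 31)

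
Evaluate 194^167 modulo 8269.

167 in binary is 10100111, i.e. 167 = 128 + 32 + 4 + 2 + 1.
194^1 ≡ 194 (mod 8269)
194^2 ≡ 194^2 = 37636 ≡ 4560 (mod 8269)
194^4 ≡ 4560^2 = 20793600 ≡ 5334 (mod 8269)
194^8 ≡ 5334^2 = 28451556 ≡ 6196 (mod 8269)
194^16 ≡ 6196^2 = 38390416 ≡ 5718 (mod 8269)
194^32 ≡ 5718^2 = 32695524 ≡ 8167 (mod 8269)
194^64 ≡ 8167^2 = 66699889 ≡ 2135 (mod 8269)
194^128 ≡ 2135^2 = 4558225 ≡ 2006 (mod 8269)
194^167 = 194^128 · 194^32 · 194^4 · 194^2 · 194^1 ≡ 2006 · 8167 · 5334 · 4560 · 194 (mod 8269).
Accumulate the product:
2006 · 8167 = 16383002 ≡ 2113
2113 · 5334 = 11270742 ≡ 95
95 · 4560 = 433200 ≡ 3212
3212 · 194 = 623128 ≡ 2953

2953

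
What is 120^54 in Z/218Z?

Using repeated squaring:
120^1 ≡ 120 (mod 218)
120^2 ≡ 120^2 = 14400 ≡ 12 (mod 218)
120^4 ≡ 12^2 = 144 (mod 218)
120^8 ≡ 144^2 = 20736 ≡ 26 (mod 218)
120^16 ≡ 26^2 = 676 ≡ 22 (mod 218)
120^32 ≡ 22^2 = 484 ≡ 48 (mod 218)
120^54 = 120^32 × 120^16 × 120^4 × 120^2 ≡ 48 × 22 × 144 × 12 (mod 218).
Accumulate the product:
48 × 22 = 1056 ≡ 184
184 × 144 = 26496 ≡ 118
118 × 12 = 1416 ≡ 108

108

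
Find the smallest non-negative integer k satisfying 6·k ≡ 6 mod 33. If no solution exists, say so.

gcd(6, 33) = 3, and 3 | 6, so solutions exist.
Divide through by 3: 2·k ≡ 2 mod 11.
2⁻¹ ≡ 6 (mod 11).
k ≡ 6·2 ≡ 1 (mod 11).
The smallest non-negative solution is k = 1.

1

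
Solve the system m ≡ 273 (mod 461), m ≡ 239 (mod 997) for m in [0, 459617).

190666

461⁻¹ mod 997: 461·545 ≡ 1 (mod 997), so 461⁻¹ ≡ 545.
m = 273 + 461·((239 − 273)·545 mod 997) = 273 + 461·413 = 190666.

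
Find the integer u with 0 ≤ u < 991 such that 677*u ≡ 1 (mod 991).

445

By the extended Euclidean algorithm:
991 = 1·677 + 314
677 = 2·314 + 49
314 = 6·49 + 20
49 = 2·20 + 9
20 = 2·9 + 2
9 = 4·2 + 1
2 = 2·1 + 0
gcd(677, 991) = 1, so the inverse exists.
Bézout: 1 = −304·991 + 445·677.
So 677⁻¹ ≡ 445 (mod 991).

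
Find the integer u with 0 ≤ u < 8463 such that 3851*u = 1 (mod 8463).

2024

Apply the Euclidean algorithm and back-substitute:
8463 = 2×3851 + 761
3851 = 5×761 + 46
761 = 16×46 + 25
46 = 1×25 + 21
25 = 1×21 + 4
21 = 5×4 + 1
4 = 4×1 + 0
gcd(3851, 8463) = 1, so the inverse exists.
Bézout: 1 = −921×8463 + 2024×3851.
So 3851⁻¹ ≡ 2024 (mod 8463).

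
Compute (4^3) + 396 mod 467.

460

(4)^3 ≡ 64 (mod 467)
64 + 396 = 460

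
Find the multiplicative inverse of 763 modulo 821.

184

821 = 1×763 + 58
763 = 13×58 + 9
58 = 6×9 + 4
9 = 2×4 + 1
4 = 4×1 + 0
gcd(763, 821) = 1, so the inverse exists.
Bézout: 1 = −171×821 + 184×763.
So 763⁻¹ ≡ 184 (mod 821).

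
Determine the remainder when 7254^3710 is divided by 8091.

5859

By square-and-multiply:
7254^1 ≡ 7254 (mod 8091)
7254^2 ≡ 7254^2 = 52620516 ≡ 4743 (mod 8091)
7254^4 ≡ 4743^2 = 22496049 ≡ 3069 (mod 8091)
7254^8 ≡ 3069^2 = 9418761 ≡ 837 (mod 8091)
7254^16 ≡ 837^2 = 700569 ≡ 4743 (mod 8091)
7254^32 ≡ 4743^2 = 22496049 ≡ 3069 (mod 8091)
7254^64 ≡ 3069^2 = 9418761 ≡ 837 (mod 8091)
7254^128 ≡ 837^2 = 700569 ≡ 4743 (mod 8091)
7254^256 ≡ 4743^2 = 22496049 ≡ 3069 (mod 8091)
7254^512 ≡ 3069^2 = 9418761 ≡ 837 (mod 8091)
7254^1024 ≡ 837^2 = 700569 ≡ 4743 (mod 8091)
7254^2048 ≡ 4743^2 = 22496049 ≡ 3069 (mod 8091)
7254^3710 = 7254^2048 × 7254^1024 × 7254^512 × 7254^64 × 7254^32 × 7254^16 × 7254^8 × 7254^4 × 7254^2 ≡ 3069 × 4743 × 837 × 837 × 3069 × 4743 × 837 × 3069 × 4743 (mod 8091).
Accumulate the product:
3069 × 4743 = 14556267 ≡ 558
558 × 837 = 467046 ≡ 5859
5859 × 837 = 4903983 ≡ 837
837 × 3069 = 2568753 ≡ 3906
3906 × 4743 = 18526158 ≡ 5859
5859 × 837 = 4903983 ≡ 837
837 × 3069 = 2568753 ≡ 3906
3906 × 4743 = 18526158 ≡ 5859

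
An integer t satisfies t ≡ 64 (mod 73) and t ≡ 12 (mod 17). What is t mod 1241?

73⁻¹ mod 17: 73*7 ≡ 1 (mod 17), so 73⁻¹ ≡ 7.
t = 64 + 73*((12 − 64)*7 mod 17) = 64 + 73*10 = 794.
Check: 794 mod 73 = 64, 794 mod 17 = 12. ✓

794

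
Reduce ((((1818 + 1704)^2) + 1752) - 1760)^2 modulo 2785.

1826

1818 + 1704 = 3522 ≡ 737 (mod 2785)
(737)^2 ≡ 94 (mod 2785)
94 + 1752 = 1846
1846 - 1760 = 86
(86)^2 ≡ 1826 (mod 2785)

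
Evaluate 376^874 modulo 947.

Using repeated squaring:
376^1 ≡ 376 (mod 947)
376^2 ≡ 376^2 = 141376 ≡ 273 (mod 947)
376^4 ≡ 273^2 = 74529 ≡ 663 (mod 947)
376^8 ≡ 663^2 = 439569 ≡ 161 (mod 947)
376^16 ≡ 161^2 = 25921 ≡ 352 (mod 947)
376^32 ≡ 352^2 = 123904 ≡ 794 (mod 947)
376^64 ≡ 794^2 = 630436 ≡ 681 (mod 947)
376^128 ≡ 681^2 = 463761 ≡ 678 (mod 947)
376^256 ≡ 678^2 = 459684 ≡ 389 (mod 947)
376^512 ≡ 389^2 = 151321 ≡ 748 (mod 947)
376^874 = 376^512 · 376^256 · 376^64 · 376^32 · 376^8 · 376^2 ≡ 748 · 389 · 681 · 794 · 161 · 273 (mod 947).
Accumulate the product:
748 · 389 = 290972 ≡ 243
243 · 681 = 165483 ≡ 705
705 · 794 = 559770 ≡ 93
93 · 161 = 14973 ≡ 768
768 · 273 = 209664 ≡ 377

377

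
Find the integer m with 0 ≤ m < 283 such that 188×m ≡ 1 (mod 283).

140

283 = 1·188 + 95
188 = 1·95 + 93
95 = 1·93 + 2
93 = 46·2 + 1
2 = 2·1 + 0
gcd(188, 283) = 1, so the inverse exists.
Bézout: 1 = −93·283 + 140·188.
So 188⁻¹ ≡ 140 (mod 283).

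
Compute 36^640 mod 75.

51

36^1 ≡ 36 (mod 75)
36^2 ≡ 36^2 = 1296 ≡ 21 (mod 75)
36^4 ≡ 21^2 = 441 ≡ 66 (mod 75)
36^8 ≡ 66^2 = 4356 ≡ 6 (mod 75)
36^16 ≡ 6^2 = 36 (mod 75)
36^32 ≡ 36^2 = 1296 ≡ 21 (mod 75)
36^64 ≡ 21^2 = 441 ≡ 66 (mod 75)
36^128 ≡ 66^2 = 4356 ≡ 6 (mod 75)
36^256 ≡ 6^2 = 36 (mod 75)
36^512 ≡ 36^2 = 1296 ≡ 21 (mod 75)
36^640 = 36^512 × 36^128 ≡ 21 × 6 (mod 75).
21 × 6 = 126 ≡ 51 (mod 75).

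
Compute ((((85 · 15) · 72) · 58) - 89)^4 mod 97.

85 · 15 = 1275 ≡ 14 (mod 97)
14 · 72 = 1008 ≡ 38 (mod 97)
38 · 58 = 2204 ≡ 70 (mod 97)
70 - 89 = -19 ≡ 78 (mod 97)
(78)^4 ≡ 50 (mod 97)

50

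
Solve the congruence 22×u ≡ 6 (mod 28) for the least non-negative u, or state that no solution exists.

gcd(22, 28) = 2, and 2 | 6, so solutions exist.
Divide through by 2: 11×u mod 14 = 3.
11⁻¹ ≡ 9 (mod 14).
u ≡ 9×3 ≡ 13 (mod 14).
The smallest non-negative solution is u = 13.

13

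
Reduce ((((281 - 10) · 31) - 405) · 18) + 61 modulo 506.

285

281 - 10 = 271
271 · 31 = 8401 ≡ 305 (mod 506)
305 - 405 = -100 ≡ 406 (mod 506)
406 · 18 = 7308 ≡ 224 (mod 506)
224 + 61 = 285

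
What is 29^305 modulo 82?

By square-and-multiply:
305 in binary is 100110001, i.e. 305 = 256 + 32 + 16 + 1.
29^1 ≡ 29 (mod 82)
29^2 ≡ 29^2 = 841 ≡ 21 (mod 82)
29^4 ≡ 21^2 = 441 ≡ 31 (mod 82)
29^8 ≡ 31^2 = 961 ≡ 59 (mod 82)
29^16 ≡ 59^2 = 3481 ≡ 37 (mod 82)
29^32 ≡ 37^2 = 1369 ≡ 57 (mod 82)
29^64 ≡ 57^2 = 3249 ≡ 51 (mod 82)
29^128 ≡ 51^2 = 2601 ≡ 59 (mod 82)
29^256 ≡ 59^2 = 3481 ≡ 37 (mod 82)
29^305 = 29^256 · 29^32 · 29^16 · 29^1 ≡ 37 · 57 · 37 · 29 (mod 82).
Accumulate the product:
37 · 57 = 2109 ≡ 59
59 · 37 = 2183 ≡ 51
51 · 29 = 1479 ≡ 3

3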